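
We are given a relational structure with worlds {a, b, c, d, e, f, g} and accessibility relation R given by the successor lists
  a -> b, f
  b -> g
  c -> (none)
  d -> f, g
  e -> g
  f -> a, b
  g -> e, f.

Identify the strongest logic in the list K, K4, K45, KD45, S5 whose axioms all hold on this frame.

K

Transitive (axiom 4): no — a R b and b R g, but not a R g.
Euclidean (axiom 5): no — a R b and a R f, but not b R f.
Serial (axiom D): no — c has no R-successor.
Reflexive (axiom T): no — a is not related to itself.
So F validates K; K4 would additionally require R to be transitive. The strongest is K.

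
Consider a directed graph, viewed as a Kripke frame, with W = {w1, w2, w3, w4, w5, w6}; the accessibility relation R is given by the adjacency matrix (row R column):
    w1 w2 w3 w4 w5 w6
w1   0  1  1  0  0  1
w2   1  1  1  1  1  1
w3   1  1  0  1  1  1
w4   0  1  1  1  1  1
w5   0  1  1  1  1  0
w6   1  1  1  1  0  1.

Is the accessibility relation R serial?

Yes

Serial: yes — every world has a successor (e.g. w1 R w2).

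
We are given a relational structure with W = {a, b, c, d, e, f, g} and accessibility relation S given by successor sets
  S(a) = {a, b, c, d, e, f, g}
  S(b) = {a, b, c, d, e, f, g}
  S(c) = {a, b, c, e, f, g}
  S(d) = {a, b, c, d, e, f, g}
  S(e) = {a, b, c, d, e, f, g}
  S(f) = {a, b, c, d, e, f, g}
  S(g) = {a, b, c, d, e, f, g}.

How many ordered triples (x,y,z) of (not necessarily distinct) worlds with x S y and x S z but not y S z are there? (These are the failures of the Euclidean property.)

Enumerating: (a,c,d), (b,c,d), (d,c,d), (e,c,d), (f,c,d), (g,c,d).

6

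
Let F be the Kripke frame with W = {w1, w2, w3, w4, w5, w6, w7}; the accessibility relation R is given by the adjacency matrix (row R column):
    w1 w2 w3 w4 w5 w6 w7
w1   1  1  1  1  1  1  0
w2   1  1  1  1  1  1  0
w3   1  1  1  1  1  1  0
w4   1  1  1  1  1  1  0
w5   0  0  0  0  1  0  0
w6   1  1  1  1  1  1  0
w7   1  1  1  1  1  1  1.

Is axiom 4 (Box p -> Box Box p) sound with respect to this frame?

Yes

The schema 4 characterises exactly the transitive frames.
Transitive: yes — every two-step R-path is closed by a direct edge.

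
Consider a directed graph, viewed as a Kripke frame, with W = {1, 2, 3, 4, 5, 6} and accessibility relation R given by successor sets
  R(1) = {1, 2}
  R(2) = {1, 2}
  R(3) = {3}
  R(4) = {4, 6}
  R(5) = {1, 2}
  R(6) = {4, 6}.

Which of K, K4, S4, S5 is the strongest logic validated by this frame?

Transitive (axiom 4): yes — every two-step R-path is closed by a direct edge.
Reflexive (axiom T): no — 5 is not related to itself.
Euclidean (axiom 5): yes — any two successors of a common world are R-related.
So F validates K, K4; S4 would additionally require R to be reflexive. The strongest is K4.

K4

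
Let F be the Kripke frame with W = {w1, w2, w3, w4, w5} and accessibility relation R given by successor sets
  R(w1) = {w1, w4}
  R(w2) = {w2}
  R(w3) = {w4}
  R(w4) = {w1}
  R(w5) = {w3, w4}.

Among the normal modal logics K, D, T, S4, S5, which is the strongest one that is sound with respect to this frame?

D

Serial (axiom D): yes — every world has a successor (e.g. w1 R w1).
Reflexive (axiom T): no — w3 is not related to itself.
Transitive (axiom 4): no — w3 R w4 and w4 R w1, but not w3 R w1.
Euclidean (axiom 5): no — w5 R w4 and w5 R w3, but not w4 R w3.
So F validates K, D; T would additionally require R to be reflexive. The strongest is D.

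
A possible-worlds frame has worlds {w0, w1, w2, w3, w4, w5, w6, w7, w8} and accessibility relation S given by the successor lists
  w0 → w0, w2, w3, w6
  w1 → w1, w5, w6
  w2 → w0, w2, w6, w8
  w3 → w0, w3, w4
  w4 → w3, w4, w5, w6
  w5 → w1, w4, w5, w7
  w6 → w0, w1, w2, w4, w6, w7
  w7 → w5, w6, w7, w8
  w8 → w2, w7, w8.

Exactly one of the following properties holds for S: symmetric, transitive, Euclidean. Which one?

Symmetric: yes — every pair in S has its reverse in S.
Transitive: no — w0 S w2 and w2 S w8, but not w0 S w8.
Euclidean: no — w0 S w2 and w0 S w3, but not w2 S w3.
Only symmetric holds.

symmetric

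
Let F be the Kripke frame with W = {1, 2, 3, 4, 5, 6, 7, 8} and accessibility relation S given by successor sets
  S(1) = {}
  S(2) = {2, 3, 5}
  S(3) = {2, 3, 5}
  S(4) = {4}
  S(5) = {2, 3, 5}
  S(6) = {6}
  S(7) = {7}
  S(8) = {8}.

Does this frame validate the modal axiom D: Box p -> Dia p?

By correspondence theory, D is valid on a frame iff S is serial.
Serial: no — 1 has no S-successor.

No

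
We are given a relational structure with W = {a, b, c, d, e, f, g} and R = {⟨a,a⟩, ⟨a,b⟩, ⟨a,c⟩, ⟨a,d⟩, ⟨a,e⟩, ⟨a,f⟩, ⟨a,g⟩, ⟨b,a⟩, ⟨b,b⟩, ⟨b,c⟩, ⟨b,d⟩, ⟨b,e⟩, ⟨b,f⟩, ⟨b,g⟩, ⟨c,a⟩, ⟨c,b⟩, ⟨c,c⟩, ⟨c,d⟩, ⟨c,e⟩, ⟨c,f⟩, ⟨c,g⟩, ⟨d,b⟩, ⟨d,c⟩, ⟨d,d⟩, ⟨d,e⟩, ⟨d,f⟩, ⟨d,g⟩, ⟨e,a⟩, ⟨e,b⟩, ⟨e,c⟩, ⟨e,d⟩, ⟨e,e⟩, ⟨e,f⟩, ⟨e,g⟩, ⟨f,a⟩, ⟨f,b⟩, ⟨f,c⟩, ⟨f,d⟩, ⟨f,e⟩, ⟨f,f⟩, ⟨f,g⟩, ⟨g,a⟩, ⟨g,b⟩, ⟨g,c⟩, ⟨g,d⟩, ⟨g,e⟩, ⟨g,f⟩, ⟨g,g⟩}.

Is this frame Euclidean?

No

Euclidean: no — b R d and b R a, but not d R a.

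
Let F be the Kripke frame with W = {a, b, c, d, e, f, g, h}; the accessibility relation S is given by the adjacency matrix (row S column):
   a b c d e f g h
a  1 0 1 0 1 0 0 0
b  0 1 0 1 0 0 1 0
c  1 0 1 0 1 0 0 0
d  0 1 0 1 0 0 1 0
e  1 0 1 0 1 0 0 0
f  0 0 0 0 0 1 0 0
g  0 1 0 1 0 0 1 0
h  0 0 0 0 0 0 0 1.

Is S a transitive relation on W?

Yes

Transitive: yes — every two-step S-path is closed by a direct edge.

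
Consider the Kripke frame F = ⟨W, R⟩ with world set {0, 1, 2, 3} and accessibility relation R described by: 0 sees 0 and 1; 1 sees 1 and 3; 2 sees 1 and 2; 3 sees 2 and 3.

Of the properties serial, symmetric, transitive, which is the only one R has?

serial

Serial: yes — every world has a successor (e.g. 0 R 0).
Symmetric: no — 0 R 1 but not 1 R 0.
Transitive: no — 0 R 1 and 1 R 3, but not 0 R 3.
Only serial holds.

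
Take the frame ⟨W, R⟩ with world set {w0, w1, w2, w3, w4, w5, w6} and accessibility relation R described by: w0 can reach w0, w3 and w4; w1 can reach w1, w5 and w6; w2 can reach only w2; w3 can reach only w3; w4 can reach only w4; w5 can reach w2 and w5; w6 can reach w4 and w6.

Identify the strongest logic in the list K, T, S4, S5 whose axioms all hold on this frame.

T

Reflexive (axiom T): yes — every world is R-related to itself.
Transitive (axiom 4): no — w1 R w5 and w5 R w2, but not w1 R w2.
Euclidean (axiom 5): no — w0 R w3 and w0 R w4, but not w3 R w4.
So F validates K, T; S4 would additionally require R to be transitive. The strongest is T.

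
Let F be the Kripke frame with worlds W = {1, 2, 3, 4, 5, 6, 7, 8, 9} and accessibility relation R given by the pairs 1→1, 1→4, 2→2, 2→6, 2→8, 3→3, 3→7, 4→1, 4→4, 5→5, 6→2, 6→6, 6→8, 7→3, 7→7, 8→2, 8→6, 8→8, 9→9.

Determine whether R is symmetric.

Yes

Symmetric: yes — every pair in R has its reverse in R.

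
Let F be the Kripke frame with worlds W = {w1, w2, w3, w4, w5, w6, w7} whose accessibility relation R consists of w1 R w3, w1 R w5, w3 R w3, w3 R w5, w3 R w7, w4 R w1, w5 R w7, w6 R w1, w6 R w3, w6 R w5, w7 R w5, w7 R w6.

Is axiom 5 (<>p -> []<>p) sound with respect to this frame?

No

By correspondence theory, 5 is valid on a frame iff R is Euclidean.
Euclidean: no — w1 R w5 and w1 R w3, but not w5 R w3.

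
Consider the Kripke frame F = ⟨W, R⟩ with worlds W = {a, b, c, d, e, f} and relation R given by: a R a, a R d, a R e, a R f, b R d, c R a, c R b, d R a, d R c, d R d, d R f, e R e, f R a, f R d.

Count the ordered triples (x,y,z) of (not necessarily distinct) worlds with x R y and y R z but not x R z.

Enumerating: (a,d,c), (b,d,a), (b,d,c), (b,d,f), (c,a,d), (c,a,e), (c,a,f), (c,b,d), (d,a,e), (d,c,b), (f,a,e), (f,a,f), (f,d,c), (f,d,f).

14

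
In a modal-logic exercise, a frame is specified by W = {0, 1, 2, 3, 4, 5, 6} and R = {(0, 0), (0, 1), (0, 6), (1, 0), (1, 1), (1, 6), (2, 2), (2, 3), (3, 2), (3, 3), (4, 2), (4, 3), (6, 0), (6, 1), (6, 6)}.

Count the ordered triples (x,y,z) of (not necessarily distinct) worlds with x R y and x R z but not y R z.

R is Euclidean; there are no such tuples.

0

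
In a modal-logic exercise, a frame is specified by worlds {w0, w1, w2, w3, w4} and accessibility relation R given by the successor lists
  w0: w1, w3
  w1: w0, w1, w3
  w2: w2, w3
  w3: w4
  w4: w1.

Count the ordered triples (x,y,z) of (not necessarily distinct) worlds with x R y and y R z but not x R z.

Enumerating: (w0,w1,w0), (w0,w3,w4), (w1,w3,w4), (w2,w3,w4), (w3,w4,w1), (w4,w1,w0), (w4,w1,w3).

7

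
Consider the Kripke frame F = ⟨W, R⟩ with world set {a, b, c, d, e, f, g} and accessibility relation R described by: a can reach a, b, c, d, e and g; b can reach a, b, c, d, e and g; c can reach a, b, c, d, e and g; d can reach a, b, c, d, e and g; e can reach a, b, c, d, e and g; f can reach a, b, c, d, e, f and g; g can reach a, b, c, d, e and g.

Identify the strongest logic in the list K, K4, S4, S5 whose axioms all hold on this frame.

S4

Transitive (axiom 4): yes — every two-step R-path is closed by a direct edge.
Reflexive (axiom T): yes — every world is R-related to itself.
Euclidean (axiom 5): no — f R a and f R f, but not a R f.
So F validates K, K4, S4; S5 would additionally require R to be Euclidean. The strongest is S4.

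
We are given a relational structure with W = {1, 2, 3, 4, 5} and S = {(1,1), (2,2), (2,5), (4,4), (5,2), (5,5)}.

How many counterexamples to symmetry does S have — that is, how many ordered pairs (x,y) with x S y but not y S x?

0

S is symmetric; there are no such tuples.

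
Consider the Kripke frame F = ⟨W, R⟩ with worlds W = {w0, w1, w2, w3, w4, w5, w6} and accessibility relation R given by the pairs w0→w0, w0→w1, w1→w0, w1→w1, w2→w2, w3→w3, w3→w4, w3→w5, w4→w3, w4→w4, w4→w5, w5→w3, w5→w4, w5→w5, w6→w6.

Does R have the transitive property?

Transitive: yes — every two-step R-path is closed by a direct edge.

Yes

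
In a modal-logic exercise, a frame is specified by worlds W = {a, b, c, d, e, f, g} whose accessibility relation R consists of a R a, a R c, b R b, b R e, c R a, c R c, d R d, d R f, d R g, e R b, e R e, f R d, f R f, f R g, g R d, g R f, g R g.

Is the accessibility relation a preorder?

Yes

Reflexive: yes — every world is R-related to itself.
Transitive: yes — every two-step R-path is closed by a direct edge.
So R is a preorder.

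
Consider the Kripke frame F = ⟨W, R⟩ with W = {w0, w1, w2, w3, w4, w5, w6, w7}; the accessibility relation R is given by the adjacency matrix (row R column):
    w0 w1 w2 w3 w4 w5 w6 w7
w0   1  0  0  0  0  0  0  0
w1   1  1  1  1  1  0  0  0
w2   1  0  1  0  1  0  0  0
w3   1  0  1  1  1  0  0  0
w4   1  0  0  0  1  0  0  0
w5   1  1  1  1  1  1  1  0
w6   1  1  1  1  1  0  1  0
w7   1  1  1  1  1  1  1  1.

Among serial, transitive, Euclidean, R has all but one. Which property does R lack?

Serial: yes — every world has a successor (e.g. w0 R w0).
Transitive: yes — every two-step R-path is closed by a direct edge.
Euclidean: no — w1 R w0 and w1 R w2, but not w0 R w2.
Only Euclidean fails.

Euclidean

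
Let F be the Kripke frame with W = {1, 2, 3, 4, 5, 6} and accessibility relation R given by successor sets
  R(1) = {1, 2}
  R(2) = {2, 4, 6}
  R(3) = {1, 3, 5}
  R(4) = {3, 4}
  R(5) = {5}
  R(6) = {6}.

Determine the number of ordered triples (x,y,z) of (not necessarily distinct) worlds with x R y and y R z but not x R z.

Enumerating: (1,2,4), (1,2,6), (2,4,3), (3,1,2), (4,3,1), (4,3,5).

6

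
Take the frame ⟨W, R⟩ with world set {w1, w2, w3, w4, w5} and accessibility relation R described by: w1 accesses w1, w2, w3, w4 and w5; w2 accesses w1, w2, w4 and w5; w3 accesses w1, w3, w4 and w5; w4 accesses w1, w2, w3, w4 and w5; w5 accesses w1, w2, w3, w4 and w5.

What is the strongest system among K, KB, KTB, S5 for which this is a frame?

Symmetric (axiom B): yes — every pair in R has its reverse in R.
Reflexive (axiom T): yes — every world is R-related to itself.
Euclidean (axiom 5): no — w1 R w2 and w1 R w3, but not w2 R w3.
So F validates K, KB, KTB; S5 would additionally require R to be Euclidean. The strongest is KTB.

KTB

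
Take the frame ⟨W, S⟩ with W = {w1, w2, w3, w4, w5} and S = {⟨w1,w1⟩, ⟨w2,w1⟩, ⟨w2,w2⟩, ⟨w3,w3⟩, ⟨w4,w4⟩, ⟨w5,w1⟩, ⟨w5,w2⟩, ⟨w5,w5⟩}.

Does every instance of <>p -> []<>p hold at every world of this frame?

No

The schema 5 characterises exactly the Euclidean frames.
Euclidean: no — w5 S w1 and w5 S w2, but not w1 S w2.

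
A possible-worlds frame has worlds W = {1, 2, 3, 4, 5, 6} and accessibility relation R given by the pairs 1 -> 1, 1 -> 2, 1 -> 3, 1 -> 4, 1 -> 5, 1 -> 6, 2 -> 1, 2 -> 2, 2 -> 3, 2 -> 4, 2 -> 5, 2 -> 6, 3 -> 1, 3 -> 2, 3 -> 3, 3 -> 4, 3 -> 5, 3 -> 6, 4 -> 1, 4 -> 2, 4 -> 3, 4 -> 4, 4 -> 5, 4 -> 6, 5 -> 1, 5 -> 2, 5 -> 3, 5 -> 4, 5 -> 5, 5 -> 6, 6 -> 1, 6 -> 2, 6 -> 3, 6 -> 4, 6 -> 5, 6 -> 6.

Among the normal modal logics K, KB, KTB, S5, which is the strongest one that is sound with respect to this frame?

Symmetric (axiom B): yes — every pair in R has its reverse in R.
Reflexive (axiom T): yes — every world is R-related to itself.
Euclidean (axiom 5): yes — any two successors of a common world are R-related.
So F validates K, KB, KTB, S5. The strongest is S5.

S5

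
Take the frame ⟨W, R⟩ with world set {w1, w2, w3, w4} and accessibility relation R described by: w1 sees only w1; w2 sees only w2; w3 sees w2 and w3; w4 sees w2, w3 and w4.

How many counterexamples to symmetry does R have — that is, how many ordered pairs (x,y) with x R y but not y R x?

Enumerating: (w3,w2), (w4,w2), (w4,w3).

3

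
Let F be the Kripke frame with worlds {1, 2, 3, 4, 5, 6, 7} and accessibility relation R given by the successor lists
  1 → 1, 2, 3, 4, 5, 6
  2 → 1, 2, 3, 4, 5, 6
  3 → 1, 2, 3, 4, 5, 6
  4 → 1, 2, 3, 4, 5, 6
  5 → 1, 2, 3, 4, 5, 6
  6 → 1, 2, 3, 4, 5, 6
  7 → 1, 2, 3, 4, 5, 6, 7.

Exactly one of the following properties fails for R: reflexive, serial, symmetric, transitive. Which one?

symmetric

Reflexive: yes — every world is R-related to itself.
Serial: yes — every world has a successor (e.g. 1 R 1).
Symmetric: no — 7 R 1 but not 1 R 7.
Transitive: yes — every two-step R-path is closed by a direct edge.
Only symmetric fails.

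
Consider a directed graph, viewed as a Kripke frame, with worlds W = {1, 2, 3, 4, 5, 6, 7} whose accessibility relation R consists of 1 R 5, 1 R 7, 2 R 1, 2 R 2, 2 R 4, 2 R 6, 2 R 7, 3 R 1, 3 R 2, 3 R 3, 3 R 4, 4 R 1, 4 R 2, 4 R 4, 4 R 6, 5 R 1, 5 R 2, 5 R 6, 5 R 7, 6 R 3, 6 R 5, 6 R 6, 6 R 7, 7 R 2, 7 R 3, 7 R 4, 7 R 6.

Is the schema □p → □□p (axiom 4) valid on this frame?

No

Axiom 4 corresponds to the accessibility relation being transitive.
Transitive: no — 1 R 5 and 5 R 2, but not 1 R 2.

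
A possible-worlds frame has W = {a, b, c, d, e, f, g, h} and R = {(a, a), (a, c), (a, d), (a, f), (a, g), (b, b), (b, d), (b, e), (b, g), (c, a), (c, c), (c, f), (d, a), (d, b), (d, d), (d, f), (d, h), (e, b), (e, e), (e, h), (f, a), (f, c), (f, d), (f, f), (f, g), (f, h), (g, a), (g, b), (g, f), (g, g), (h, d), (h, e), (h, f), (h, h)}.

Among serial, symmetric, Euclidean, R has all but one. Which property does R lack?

Serial: yes — every world has a successor (e.g. a R a).
Symmetric: yes — every pair in R has its reverse in R.
Euclidean: no — a R c and a R d, but not c R d.
Only Euclidean fails.

Euclidean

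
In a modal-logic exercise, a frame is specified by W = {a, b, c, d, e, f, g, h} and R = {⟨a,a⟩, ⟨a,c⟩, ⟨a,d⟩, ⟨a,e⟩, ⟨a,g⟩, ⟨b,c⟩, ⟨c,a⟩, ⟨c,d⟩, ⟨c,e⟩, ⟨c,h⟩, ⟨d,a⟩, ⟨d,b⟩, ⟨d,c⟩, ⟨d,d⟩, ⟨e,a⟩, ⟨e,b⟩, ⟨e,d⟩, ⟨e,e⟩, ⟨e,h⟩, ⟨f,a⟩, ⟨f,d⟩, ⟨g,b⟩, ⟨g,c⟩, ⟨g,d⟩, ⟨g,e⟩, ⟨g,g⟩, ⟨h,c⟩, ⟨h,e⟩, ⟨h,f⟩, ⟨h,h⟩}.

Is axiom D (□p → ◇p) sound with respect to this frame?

Yes

Axiom D corresponds to the accessibility relation being serial.
Serial: yes — every world has a successor (e.g. a R a).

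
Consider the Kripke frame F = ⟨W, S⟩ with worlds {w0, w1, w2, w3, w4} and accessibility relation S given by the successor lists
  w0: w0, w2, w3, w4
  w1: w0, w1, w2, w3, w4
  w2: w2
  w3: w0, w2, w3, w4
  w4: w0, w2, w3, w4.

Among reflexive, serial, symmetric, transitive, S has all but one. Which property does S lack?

Reflexive: yes — every world is S-related to itself.
Serial: yes — every world has a successor (e.g. w0 S w0).
Symmetric: no — w0 S w2 but not w2 S w0.
Transitive: yes — every two-step S-path is closed by a direct edge.
Only symmetric fails.

symmetric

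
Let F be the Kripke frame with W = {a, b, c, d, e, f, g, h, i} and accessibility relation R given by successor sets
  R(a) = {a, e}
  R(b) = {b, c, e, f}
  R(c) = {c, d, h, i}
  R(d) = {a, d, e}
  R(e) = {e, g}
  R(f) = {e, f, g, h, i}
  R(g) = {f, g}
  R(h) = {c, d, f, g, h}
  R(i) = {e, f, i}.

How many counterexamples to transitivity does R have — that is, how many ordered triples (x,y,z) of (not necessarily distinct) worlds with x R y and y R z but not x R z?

29

Enumerating: (a,e,g), (b,c,d), (b,c,h), (b,c,i), (b,e,g), (b,f,g), (b,f,h), (b,f,i), (c,d,a), (c,d,e), (c,h,f), (c,h,g), … and 17 more.
Total: 29.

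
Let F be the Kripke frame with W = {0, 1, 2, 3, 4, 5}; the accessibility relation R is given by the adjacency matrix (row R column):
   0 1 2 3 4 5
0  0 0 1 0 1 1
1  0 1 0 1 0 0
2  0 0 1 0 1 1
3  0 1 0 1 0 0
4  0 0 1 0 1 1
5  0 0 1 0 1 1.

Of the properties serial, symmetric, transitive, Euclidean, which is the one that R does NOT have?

Serial: yes — every world has a successor (e.g. 0 R 2).
Symmetric: no — 0 R 2 but not 2 R 0.
Transitive: yes — every two-step R-path is closed by a direct edge.
Euclidean: yes — any two successors of a common world are R-related.
Only symmetric fails.

symmetric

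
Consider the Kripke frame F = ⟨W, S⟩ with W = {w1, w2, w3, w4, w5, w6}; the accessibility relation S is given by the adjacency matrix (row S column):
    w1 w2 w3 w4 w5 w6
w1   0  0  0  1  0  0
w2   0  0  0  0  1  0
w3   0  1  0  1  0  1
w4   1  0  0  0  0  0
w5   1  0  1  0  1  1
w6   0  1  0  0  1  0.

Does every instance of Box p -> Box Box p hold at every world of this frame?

No

Axiom 4 corresponds to the accessibility relation being transitive.
Transitive: no — w2 S w5 and w5 S w1, but not w2 S w1.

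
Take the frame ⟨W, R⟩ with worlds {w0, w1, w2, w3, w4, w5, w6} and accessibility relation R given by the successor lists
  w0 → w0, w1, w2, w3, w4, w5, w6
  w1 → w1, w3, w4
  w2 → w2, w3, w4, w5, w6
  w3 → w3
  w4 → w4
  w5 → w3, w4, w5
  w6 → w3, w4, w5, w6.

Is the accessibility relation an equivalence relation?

No

Reflexive: yes — every world is R-related to itself.
Symmetric: no — w0 R w1 but not w1 R w0.
Transitive: yes — every two-step R-path is closed by a direct edge.
So R is not an equivalence relation.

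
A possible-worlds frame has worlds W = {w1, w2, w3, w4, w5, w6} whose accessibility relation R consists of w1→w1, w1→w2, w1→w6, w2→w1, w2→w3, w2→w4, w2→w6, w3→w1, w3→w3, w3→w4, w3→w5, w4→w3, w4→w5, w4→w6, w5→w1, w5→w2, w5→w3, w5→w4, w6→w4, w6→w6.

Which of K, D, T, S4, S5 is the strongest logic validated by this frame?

D

Serial (axiom D): yes — every world has a successor (e.g. w1 R w1).
Reflexive (axiom T): no — w2 is not related to itself.
Transitive (axiom 4): no — w1 R w2 and w2 R w3, but not w1 R w3.
Euclidean (axiom 5): no — w1 R w6 and w1 R w2, but not w6 R w2.
So F validates K, D; T would additionally require R to be reflexive. The strongest is D.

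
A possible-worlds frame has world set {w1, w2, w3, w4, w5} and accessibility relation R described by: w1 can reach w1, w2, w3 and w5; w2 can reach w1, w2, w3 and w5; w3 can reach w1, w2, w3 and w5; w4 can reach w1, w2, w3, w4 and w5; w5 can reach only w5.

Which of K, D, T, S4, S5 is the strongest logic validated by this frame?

Serial (axiom D): yes — every world has a successor (e.g. w1 R w1).
Reflexive (axiom T): yes — every world is R-related to itself.
Transitive (axiom 4): yes — every two-step R-path is closed by a direct edge.
Euclidean (axiom 5): no — w1 R w5 and w1 R w2, but not w5 R w2.
So F validates K, D, T, S4; S5 would additionally require R to be Euclidean. The strongest is S4.

S4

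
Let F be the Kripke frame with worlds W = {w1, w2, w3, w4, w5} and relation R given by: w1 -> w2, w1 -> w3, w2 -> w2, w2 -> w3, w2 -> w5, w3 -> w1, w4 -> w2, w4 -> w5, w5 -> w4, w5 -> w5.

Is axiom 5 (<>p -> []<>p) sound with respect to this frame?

No

The schema 5 characterises exactly the Euclidean frames.
Euclidean: no — w1 R w3 and w1 R w2, but not w3 R w2.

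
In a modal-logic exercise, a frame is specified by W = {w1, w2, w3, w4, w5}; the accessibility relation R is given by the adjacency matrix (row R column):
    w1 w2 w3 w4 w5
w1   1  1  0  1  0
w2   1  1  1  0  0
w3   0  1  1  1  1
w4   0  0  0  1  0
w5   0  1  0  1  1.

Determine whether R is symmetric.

Symmetric: no — w1 R w4 but not w4 R w1.

No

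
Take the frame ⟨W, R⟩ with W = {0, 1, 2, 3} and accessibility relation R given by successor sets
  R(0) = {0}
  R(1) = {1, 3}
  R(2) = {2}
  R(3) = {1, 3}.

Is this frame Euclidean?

Euclidean: yes — any two successors of a common world are R-related.

Yes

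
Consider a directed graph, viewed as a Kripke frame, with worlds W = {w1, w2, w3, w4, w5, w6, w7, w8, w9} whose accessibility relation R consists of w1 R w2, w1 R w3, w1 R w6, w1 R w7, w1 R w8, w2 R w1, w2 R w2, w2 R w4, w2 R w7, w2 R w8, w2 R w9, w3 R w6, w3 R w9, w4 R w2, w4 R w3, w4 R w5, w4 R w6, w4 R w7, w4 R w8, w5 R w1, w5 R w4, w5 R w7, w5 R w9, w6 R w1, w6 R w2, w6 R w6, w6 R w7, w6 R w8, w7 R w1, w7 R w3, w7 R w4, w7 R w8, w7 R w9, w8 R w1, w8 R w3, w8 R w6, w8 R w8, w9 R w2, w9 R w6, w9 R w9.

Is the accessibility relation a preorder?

Reflexive: no — w1 is not related to itself.
Transitive: no — w1 R w2 and w2 R w4, but not w1 R w4.
So R is not a preorder.

No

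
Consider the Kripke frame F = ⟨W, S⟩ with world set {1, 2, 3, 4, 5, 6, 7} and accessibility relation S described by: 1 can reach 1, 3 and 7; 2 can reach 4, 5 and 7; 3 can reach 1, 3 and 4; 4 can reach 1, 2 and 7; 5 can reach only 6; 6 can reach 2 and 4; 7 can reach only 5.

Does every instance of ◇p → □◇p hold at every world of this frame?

No

By correspondence theory, 5 is valid on a frame iff S is Euclidean.
Euclidean: no — 1 S 3 and 1 S 7, but not 3 S 7.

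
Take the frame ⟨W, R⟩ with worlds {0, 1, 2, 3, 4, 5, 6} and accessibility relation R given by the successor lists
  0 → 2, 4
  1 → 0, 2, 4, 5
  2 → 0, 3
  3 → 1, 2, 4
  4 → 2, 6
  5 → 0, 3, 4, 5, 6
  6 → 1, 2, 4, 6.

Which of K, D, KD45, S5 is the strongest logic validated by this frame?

D

Serial (axiom D): yes — every world has a successor (e.g. 0 R 2).
Euclidean (axiom 5): no — 0 R 2 and 0 R 4, but not 2 R 4.
Transitive (axiom 4): no — 0 R 2 and 2 R 3, but not 0 R 3.
Reflexive (axiom T): no — 0 is not related to itself.
So F validates K, D; KD45 would additionally require R to be Euclidean and transitive. The strongest is D.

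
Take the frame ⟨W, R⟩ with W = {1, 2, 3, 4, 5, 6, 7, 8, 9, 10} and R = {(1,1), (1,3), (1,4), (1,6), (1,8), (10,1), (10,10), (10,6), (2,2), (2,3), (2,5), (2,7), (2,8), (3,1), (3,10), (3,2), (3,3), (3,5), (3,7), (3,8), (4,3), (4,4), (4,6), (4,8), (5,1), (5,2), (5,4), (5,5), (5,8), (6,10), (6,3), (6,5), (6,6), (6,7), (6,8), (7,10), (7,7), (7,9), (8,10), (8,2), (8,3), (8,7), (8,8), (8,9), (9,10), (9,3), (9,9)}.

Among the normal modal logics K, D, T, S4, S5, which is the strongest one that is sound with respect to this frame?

Serial (axiom D): yes — every world has a successor (e.g. 1 R 1).
Reflexive (axiom T): yes — every world is R-related to itself.
Transitive (axiom 4): no — 1 R 3 and 3 R 10, but not 1 R 10.
Euclidean (axiom 5): no — 1 R 3 and 1 R 4, but not 3 R 4.
So F validates K, D, T; S4 would additionally require R to be transitive. The strongest is T.

T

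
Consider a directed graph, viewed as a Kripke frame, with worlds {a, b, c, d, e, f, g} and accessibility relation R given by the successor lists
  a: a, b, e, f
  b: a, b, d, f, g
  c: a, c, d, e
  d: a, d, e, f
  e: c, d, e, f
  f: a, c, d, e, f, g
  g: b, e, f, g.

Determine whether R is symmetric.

Symmetric: no — a R e but not e R a.

No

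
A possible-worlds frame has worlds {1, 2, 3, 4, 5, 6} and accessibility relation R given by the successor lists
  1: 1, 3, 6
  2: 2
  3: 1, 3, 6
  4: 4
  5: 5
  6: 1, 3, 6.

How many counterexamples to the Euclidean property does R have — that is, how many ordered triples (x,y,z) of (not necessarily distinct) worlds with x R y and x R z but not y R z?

0

R is Euclidean; there are no such tuples.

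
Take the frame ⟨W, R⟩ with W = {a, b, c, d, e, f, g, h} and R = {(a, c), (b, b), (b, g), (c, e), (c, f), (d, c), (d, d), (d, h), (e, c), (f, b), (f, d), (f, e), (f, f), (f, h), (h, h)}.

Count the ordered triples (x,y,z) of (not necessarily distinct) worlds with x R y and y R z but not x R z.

13

Enumerating: (a,c,e), (a,c,f), (c,e,c), (c,f,b), (c,f,d), (c,f,h), (d,c,e), (d,c,f), (e,c,e), (e,c,f), (f,b,g), (f,d,c), (f,e,c).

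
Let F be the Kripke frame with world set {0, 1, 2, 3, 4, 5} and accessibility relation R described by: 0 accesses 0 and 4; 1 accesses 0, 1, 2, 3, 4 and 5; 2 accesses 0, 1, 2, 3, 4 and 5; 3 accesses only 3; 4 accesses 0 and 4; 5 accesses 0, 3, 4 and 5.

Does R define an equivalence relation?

Reflexive: yes — every world is R-related to itself.
Symmetric: no — 1 R 0 but not 0 R 1.
Transitive: yes — every two-step R-path is closed by a direct edge.
So R is not an equivalence relation.

No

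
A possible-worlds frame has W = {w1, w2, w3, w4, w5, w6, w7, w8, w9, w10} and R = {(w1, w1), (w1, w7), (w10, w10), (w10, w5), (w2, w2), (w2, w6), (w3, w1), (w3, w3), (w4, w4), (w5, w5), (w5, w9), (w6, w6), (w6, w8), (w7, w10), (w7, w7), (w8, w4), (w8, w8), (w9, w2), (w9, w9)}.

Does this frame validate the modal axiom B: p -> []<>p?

No

The schema B characterises exactly the symmetric frames.
Symmetric: no — w1 R w7 but not w7 R w1.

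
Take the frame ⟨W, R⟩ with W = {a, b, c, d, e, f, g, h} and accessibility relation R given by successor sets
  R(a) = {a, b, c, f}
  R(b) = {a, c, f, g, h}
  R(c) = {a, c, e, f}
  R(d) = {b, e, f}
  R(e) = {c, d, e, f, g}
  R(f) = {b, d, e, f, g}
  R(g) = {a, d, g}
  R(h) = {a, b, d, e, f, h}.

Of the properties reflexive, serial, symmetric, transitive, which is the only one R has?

serial

Reflexive: no — b is not related to itself.
Serial: yes — every world has a successor (e.g. a R a).
Symmetric: no — a R f but not f R a.
Transitive: no — a R b and b R g, but not a R g.
Only serial holds.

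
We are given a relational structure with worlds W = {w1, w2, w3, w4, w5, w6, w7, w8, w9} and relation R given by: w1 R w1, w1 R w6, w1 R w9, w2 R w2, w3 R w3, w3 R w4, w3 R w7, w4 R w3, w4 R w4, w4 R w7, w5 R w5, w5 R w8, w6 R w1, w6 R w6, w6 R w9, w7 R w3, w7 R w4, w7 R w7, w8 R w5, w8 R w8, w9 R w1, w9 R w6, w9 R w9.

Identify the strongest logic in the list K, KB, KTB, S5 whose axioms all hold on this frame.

S5

Symmetric (axiom B): yes — every pair in R has its reverse in R.
Reflexive (axiom T): yes — every world is R-related to itself.
Euclidean (axiom 5): yes — any two successors of a common world are R-related.
So F validates K, KB, KTB, S5. The strongest is S5.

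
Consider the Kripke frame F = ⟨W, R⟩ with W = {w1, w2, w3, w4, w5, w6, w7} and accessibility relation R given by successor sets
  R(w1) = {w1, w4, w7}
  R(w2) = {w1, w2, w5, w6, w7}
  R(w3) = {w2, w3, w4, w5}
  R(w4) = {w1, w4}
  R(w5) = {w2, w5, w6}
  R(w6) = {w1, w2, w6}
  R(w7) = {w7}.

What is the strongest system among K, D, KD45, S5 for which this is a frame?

Serial (axiom D): yes — every world has a successor (e.g. w1 R w1).
Euclidean (axiom 5): no — w1 R w4 and w1 R w7, but not w4 R w7.
Transitive (axiom 4): no — w2 R w1 and w1 R w4, but not w2 R w4.
Reflexive (axiom T): yes — every world is R-related to itself.
So F validates K, D; KD45 would additionally require R to be Euclidean and transitive. The strongest is D.

D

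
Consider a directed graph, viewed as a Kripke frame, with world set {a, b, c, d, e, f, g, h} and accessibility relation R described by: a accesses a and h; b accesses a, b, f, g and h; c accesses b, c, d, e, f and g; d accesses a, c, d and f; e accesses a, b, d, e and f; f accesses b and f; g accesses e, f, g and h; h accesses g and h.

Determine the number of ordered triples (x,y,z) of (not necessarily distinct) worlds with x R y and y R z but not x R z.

Enumerating: (a,h,g), (b,g,e), (c,b,a), (c,b,h), (c,d,a), (c,e,a), (c,g,h), (d,a,h), (d,c,b), (d,c,e), (d,c,g), (d,f,b), … and 13 more.
Total: 25.

25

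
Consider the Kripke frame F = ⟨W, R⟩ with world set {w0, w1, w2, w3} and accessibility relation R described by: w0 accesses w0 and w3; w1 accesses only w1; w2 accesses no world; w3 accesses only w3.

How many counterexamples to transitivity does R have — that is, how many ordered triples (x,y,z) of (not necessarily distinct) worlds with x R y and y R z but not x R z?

R is transitive; there are no such tuples.

0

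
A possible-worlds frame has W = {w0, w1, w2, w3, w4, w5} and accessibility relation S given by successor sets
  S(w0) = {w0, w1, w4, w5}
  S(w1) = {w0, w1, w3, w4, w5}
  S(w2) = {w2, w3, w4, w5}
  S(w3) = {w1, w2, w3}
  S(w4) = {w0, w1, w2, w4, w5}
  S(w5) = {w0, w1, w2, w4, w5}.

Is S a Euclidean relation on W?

Euclidean: no — w1 S w0 and w1 S w3, but not w0 S w3.

No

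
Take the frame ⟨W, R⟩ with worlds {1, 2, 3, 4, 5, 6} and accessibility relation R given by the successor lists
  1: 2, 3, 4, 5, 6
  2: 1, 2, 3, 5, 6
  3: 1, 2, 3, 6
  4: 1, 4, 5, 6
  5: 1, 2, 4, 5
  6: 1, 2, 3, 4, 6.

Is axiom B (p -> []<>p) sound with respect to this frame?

By correspondence theory, B is valid on a frame iff R is symmetric.
Symmetric: yes — every pair in R has its reverse in R.

Yes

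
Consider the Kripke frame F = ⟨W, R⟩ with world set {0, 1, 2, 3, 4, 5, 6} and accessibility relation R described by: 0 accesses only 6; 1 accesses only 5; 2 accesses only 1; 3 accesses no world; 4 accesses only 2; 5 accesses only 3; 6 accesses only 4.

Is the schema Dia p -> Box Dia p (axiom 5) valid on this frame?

No

The schema 5 characterises exactly the Euclidean frames.
Euclidean: no — 0 R 6 and 0 R 6, but not 6 R 6.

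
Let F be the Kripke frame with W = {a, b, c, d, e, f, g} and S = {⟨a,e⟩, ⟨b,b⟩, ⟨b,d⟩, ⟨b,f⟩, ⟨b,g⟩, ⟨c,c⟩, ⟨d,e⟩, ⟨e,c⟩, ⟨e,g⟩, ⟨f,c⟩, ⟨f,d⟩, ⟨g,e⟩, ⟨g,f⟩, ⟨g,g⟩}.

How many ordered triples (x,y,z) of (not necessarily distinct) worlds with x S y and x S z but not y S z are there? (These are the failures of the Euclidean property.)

21

Enumerating: (a,e,e), (b,d,b), (b,d,d), (b,d,f), (b,d,g), (b,f,b), (b,f,f), (b,f,g), (b,g,b), (b,g,d), (d,e,e), (e,c,g), … and 9 more.
Total: 21.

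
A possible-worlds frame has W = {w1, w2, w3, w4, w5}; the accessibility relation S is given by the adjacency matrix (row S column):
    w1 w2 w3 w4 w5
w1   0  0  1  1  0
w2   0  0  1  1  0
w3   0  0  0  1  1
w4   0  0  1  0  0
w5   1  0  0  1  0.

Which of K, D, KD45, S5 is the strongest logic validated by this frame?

Serial (axiom D): yes — every world has a successor (e.g. w1 S w3).
Euclidean (axiom 5): no — w3 S w4 and w3 S w5, but not w4 S w5.
Transitive (axiom 4): no — w1 S w3 and w3 S w5, but not w1 S w5.
Reflexive (axiom T): no — w1 is not related to itself.
So F validates K, D; KD45 would additionally require S to be Euclidean and transitive. The strongest is D.

D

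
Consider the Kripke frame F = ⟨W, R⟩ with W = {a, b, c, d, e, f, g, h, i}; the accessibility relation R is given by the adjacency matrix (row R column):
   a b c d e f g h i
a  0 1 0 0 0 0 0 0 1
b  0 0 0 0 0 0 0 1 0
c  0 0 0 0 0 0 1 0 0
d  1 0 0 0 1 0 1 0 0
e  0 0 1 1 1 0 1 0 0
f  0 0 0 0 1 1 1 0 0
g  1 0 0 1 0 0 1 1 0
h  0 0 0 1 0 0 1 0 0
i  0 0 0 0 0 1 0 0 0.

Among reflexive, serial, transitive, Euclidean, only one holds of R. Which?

serial

Reflexive: no — a is not related to itself.
Serial: yes — every world has a successor (e.g. a R b).
Transitive: no — a R b and b R h, but not a R h.
Euclidean: no — a R b and a R i, but not b R i.
Only serial holds.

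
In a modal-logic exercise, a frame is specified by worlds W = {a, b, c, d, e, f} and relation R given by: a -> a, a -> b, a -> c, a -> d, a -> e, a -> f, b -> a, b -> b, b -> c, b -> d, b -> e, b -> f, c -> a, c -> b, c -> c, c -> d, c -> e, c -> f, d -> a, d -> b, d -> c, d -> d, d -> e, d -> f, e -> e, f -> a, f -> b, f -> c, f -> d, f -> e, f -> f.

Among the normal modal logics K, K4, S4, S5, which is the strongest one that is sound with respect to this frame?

S4

Transitive (axiom 4): yes — every two-step R-path is closed by a direct edge.
Reflexive (axiom T): yes — every world is R-related to itself.
Euclidean (axiom 5): no — a R e and a R b, but not e R b.
So F validates K, K4, S4; S5 would additionally require R to be Euclidean. The strongest is S4.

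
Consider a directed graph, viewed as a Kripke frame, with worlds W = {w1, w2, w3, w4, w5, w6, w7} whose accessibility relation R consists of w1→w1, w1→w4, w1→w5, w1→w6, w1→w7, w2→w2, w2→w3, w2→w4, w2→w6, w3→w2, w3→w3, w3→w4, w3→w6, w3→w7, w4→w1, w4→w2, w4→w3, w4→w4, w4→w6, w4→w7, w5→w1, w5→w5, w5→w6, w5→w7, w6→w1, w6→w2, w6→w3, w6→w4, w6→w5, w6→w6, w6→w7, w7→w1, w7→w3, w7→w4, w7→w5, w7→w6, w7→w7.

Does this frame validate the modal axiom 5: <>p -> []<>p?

No

Axiom 5 corresponds to the accessibility relation being Euclidean.
Euclidean: no — w1 R w4 and w1 R w5, but not w4 R w5.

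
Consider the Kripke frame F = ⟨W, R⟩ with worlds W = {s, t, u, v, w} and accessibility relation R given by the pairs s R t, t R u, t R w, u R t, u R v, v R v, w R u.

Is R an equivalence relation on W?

Reflexive: no — s is not related to itself.
Symmetric: no — s R t but not t R s.
Transitive: no — s R t and t R u, but not s R u.
So R is not an equivalence relation.

No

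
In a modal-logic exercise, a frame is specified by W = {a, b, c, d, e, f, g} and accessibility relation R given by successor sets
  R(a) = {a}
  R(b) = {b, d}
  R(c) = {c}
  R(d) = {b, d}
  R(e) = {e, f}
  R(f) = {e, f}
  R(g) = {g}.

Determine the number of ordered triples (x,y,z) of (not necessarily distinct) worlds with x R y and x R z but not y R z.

0

R is Euclidean; there are no such tuples.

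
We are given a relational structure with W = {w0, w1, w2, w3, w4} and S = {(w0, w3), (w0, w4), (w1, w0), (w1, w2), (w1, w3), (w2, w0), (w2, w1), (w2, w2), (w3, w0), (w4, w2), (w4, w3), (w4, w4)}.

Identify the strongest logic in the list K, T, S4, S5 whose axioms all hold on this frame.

Reflexive (axiom T): no — w0 is not related to itself.
Transitive (axiom 4): no — w0 S w4 and w4 S w2, but not w0 S w2.
Euclidean (axiom 5): no — w0 S w3 and w0 S w4, but not w3 S w4.
So F validates K; T would additionally require S to be reflexive. The strongest is K.

K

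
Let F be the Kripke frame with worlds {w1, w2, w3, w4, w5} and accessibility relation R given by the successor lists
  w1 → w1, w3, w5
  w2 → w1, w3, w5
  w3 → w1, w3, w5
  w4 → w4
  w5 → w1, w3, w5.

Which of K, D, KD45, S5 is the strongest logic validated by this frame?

KD45

Serial (axiom D): yes — every world has a successor (e.g. w1 R w1).
Euclidean (axiom 5): yes — any two successors of a common world are R-related.
Transitive (axiom 4): yes — every two-step R-path is closed by a direct edge.
Reflexive (axiom T): no — w2 is not related to itself.
So F validates K, D, KD45; S5 would additionally require R to be reflexive. The strongest is KD45.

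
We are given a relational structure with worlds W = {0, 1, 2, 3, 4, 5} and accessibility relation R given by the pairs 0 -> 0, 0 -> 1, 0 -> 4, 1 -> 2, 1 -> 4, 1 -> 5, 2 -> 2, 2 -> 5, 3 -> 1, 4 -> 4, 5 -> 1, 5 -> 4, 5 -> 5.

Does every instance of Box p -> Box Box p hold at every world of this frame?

No

By correspondence theory, 4 is valid on a frame iff R is transitive.
Transitive: no — 0 R 1 and 1 R 2, but not 0 R 2.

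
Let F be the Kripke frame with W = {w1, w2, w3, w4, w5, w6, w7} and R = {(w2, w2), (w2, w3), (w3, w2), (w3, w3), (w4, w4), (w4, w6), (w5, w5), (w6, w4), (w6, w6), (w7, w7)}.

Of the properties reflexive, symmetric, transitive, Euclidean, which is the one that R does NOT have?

reflexive

Reflexive: no — w1 is not related to itself.
Symmetric: yes — every pair in R has its reverse in R.
Transitive: yes — every two-step R-path is closed by a direct edge.
Euclidean: yes — any two successors of a common world are R-related.
Only reflexive fails.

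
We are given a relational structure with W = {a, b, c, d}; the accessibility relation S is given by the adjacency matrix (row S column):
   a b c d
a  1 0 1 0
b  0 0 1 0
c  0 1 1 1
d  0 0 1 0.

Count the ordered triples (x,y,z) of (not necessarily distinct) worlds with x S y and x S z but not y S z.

Enumerating: (a,c,a), (c,b,b), (c,b,d), (c,d,b), (c,d,d).

5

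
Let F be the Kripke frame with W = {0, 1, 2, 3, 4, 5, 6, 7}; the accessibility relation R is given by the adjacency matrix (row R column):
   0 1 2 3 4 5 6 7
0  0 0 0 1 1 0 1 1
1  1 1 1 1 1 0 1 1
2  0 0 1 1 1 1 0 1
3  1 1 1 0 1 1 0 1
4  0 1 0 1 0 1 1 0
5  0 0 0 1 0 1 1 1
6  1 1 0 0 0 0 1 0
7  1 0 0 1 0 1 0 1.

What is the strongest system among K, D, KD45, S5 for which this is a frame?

Serial (axiom D): yes — every world has a successor (e.g. 0 R 3).
Euclidean (axiom 5): no — 0 R 3 and 0 R 6, but not 3 R 6.
Transitive (axiom 4): no — 0 R 3 and 3 R 1, but not 0 R 1.
Reflexive (axiom T): no — 0 is not related to itself.
So F validates K, D; KD45 would additionally require R to be Euclidean and transitive. The strongest is D.

D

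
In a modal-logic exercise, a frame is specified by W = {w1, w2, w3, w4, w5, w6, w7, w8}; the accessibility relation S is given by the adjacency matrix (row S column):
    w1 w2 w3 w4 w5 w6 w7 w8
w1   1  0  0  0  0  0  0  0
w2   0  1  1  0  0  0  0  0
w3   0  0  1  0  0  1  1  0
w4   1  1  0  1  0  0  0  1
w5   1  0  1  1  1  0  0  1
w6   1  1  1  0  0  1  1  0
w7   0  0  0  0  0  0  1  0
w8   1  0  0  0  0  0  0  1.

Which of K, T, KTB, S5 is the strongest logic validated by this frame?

Reflexive (axiom T): yes — every world is S-related to itself.
Symmetric (axiom B): no — w2 S w3 but not w3 S w2.
Euclidean (axiom 5): no — w3 S w7 and w3 S w6, but not w7 S w6.
So F validates K, T; KTB would additionally require S to be symmetric. The strongest is T.

T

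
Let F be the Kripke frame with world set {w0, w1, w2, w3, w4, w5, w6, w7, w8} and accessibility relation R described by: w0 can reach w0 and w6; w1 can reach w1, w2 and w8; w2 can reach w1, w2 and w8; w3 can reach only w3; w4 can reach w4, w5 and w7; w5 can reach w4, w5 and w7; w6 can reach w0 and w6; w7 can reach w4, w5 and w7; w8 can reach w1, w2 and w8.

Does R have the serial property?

Yes

Serial: yes — every world has a successor (e.g. w0 R w0).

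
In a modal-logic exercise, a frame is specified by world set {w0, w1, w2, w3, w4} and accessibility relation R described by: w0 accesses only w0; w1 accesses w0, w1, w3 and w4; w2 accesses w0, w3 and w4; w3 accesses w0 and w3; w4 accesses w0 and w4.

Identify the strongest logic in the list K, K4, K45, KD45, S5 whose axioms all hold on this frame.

Transitive (axiom 4): yes — every two-step R-path is closed by a direct edge.
Euclidean (axiom 5): no — w1 R w0 and w1 R w3, but not w0 R w3.
Serial (axiom D): yes — every world has a successor (e.g. w0 R w0).
Reflexive (axiom T): no — w2 is not related to itself.
So F validates K, K4; K45 would additionally require R to be Euclidean. The strongest is K4.

K4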